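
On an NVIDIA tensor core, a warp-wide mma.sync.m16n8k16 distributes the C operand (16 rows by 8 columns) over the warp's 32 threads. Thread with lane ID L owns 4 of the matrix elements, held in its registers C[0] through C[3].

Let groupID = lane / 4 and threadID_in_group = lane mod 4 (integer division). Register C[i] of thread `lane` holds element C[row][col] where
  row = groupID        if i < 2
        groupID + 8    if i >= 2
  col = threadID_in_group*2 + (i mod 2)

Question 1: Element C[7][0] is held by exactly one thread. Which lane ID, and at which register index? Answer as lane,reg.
r=7->g=7,rb=0  c=0->t=0,b0=0
L=7*4+0=28  i=0*2+0=0

28,0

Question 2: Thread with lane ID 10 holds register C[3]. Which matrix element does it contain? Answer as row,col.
lane 10⇒10/4=2, 10 mod 4=2
i=3  r:2+8⇒10  c:2·2+1⇒5

10,5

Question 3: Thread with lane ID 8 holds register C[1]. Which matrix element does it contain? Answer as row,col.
L=8→G=8>>2=2, T=8&3=0
[1]→row 2+0=2  col 0·2+1=1

2,1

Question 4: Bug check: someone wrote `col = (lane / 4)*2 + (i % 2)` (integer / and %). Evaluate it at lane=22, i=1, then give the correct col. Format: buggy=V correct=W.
`(lane / 4)*2 + (i % 2)`[22,1]->11
lane 22: gid=5 (22/4), tid=2 (22%4)
i=1: r=5+0=5, c=2*2+1=5
col: 11 vs 5

buggy=11 correct=5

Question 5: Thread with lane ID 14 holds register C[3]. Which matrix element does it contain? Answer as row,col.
11,5

L=14->gid=14>>2=3, tid=14&3=2
[3]->row 3+8=11  col 2·2+1=5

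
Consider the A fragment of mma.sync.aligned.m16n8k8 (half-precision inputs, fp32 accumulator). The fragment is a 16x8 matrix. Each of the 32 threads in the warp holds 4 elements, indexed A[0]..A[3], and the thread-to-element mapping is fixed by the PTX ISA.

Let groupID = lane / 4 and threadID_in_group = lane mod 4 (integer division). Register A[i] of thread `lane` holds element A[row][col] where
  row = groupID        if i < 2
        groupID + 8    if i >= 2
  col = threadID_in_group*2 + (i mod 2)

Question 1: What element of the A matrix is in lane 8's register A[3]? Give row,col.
10,1

8: G=2,T=0
[3] (2+8,0*2+1) = (10,1)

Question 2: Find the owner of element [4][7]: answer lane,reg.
r=4->g=4,rb=0  c=7->t=3,b0=1
L=4*4+3=19  i=0*2+1=1

19,1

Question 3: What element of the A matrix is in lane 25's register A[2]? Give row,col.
14,2

lane 25->25/4=6, 25 mod 4=1
i=2  r:6+8->14  c:2·1+0->2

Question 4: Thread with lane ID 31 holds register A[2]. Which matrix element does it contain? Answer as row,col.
L=31=>grp=31>>2=7, tig=31&3=3
[2]=>row 7+8=15  col 3·2+0=6

15,6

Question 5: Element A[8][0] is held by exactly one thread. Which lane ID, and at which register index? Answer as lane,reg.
0,2

r:8=>grp=0,rB=1  c:0=>tig=0,lo=0
L=0*4+0=0  i=1*2+0=2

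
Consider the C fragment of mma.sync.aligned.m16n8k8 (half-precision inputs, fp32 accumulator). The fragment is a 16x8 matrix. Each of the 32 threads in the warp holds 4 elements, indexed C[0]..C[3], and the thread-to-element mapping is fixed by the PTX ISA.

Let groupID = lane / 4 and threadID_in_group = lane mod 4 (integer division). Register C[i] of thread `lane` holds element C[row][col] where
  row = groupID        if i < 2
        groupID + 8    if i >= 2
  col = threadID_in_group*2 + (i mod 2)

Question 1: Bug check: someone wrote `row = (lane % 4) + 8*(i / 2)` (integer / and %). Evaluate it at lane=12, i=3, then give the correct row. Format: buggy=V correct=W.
`(lane % 4) + 8*(i / 2)`[12,3]=>8
lane 12=>12/4=3, 12 mod 4=0
i=3  r:3+8=>11  c:2·0+1=>1
row: 8 vs 11

buggy=8 correct=11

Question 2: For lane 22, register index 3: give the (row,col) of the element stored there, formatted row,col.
13,5

L=22->g=22>>2=5, t=22&3=2
[3]->row 5+8=13  col 2·2+1=5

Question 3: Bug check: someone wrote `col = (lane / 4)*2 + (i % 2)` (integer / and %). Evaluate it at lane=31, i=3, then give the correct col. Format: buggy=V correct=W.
`(lane / 4)*2 + (i % 2)`[31,3]->15
L=31->gid=31>>2=7, tid=31&3=3
[3]->row 7+8=15  col 3·2+1=7
col: 15 vs 7

buggy=15 correct=7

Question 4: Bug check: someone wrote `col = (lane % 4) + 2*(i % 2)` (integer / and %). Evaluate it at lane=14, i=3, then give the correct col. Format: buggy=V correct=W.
buggy=4 correct=5

`(lane % 4) + 2*(i % 2)`[14,3]->4
14: g=3,t=2
[3] (3+8,2*2+1) = (11,5)
col: 4 vs 5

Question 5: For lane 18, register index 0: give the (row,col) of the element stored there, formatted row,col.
4,4

18: G=4,T=2
[0] (4+0,2*2+0) = (4,4)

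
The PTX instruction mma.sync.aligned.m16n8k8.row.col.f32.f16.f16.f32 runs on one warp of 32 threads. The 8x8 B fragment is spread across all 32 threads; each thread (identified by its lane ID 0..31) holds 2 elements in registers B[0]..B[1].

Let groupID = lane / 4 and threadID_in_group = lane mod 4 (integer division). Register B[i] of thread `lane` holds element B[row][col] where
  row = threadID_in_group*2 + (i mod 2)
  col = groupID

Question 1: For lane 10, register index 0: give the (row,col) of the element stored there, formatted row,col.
4,2

lane 10: G=2 (10/4), T=2 (10%4)
i=0: r=2*2+0=4, c=G=2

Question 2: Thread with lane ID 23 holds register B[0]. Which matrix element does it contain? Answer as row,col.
6,5

lane 23→23/4=5, 23 mod 4=3
i=0  r:2·3+0→6  c:5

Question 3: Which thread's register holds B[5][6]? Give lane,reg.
c: 6->gid=6  r: 5->tid=2,i&1=1
L=6*4+2=26  i=1=1

26,1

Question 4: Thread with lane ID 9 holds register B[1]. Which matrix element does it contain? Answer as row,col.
9: G=2,T=1
[1] (1*2+1,2) = (3,2)

3,2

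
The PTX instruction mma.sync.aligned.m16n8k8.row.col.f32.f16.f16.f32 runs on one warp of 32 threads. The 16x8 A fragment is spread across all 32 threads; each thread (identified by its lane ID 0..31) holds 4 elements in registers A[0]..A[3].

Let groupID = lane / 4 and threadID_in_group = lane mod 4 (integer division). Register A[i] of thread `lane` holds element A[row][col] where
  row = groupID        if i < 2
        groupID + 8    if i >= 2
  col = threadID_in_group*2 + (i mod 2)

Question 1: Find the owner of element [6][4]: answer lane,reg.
26,0

r: 6->gid=6,r8=0  c: 4->tid=2,i&1=0
L=6*4+2=26  i=0*2+0=0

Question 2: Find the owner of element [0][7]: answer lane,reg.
r=0⇒gr=0,Rb=0  c=7⇒th=3,odd=1
L=0*4+3=3  i=0*2+1=1

3,1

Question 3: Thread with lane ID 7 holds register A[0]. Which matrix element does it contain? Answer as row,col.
7: gr=1,th=3
[0] (1+0,3*2+0) = (1,6)

1,6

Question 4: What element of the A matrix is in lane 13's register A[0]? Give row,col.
lane 13→13/4=3, 13 mod 4=1
i=0  r:3+0→3  c:2·1+0→2

3,2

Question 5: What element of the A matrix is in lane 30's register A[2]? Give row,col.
lane 30: gr=7 (30/4), th=2 (30%4)
i=2: r=7+8=15, c=2*2+0=4

15,4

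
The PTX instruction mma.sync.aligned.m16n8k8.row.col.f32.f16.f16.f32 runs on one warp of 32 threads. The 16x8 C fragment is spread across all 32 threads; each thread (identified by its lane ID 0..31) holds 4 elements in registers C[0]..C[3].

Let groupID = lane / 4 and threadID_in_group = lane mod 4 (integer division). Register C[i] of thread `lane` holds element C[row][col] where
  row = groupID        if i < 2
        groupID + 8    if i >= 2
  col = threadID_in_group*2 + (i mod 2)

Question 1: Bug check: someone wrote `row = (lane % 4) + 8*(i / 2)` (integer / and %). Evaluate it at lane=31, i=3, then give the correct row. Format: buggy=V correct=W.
buggy=11 correct=15

`(lane % 4) + 8*(i / 2)`[31,3]=>11
L=31=>grp=31>>2=7, tig=31&3=3
[3]=>row 7+8=15  col 3·2+1=7
row: 11 vs 15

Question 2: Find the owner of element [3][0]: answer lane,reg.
12,0

r=3⇒gr=3,Rb=0  c=0⇒th=0,odd=0
L=3*4+0=12  i=0*2+0=0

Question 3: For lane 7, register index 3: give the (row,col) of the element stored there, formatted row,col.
9,7

7: grp=1,tig=3
[3] (1+8,3*2+1) = (9,7)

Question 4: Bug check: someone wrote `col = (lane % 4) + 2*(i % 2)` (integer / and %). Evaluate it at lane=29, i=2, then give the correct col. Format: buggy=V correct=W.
`(lane % 4) + 2*(i % 2)`[29,2]→1
lane 29→29/4=7, 29 mod 4=1
i=2  r:7+8→15  c:2·1+0→2
col: 1 vs 2

buggy=1 correct=2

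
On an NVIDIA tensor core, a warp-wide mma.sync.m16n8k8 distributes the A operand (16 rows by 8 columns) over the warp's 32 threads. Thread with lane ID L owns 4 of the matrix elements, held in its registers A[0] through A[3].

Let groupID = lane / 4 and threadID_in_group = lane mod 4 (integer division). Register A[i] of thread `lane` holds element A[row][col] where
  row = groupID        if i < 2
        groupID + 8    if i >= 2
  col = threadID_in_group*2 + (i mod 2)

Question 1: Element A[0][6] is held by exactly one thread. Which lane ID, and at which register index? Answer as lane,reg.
r:0=>grp=0,rB=0  c:6=>tig=3,lo=0
L=0*4+3=3  i=0*2+0=0

3,0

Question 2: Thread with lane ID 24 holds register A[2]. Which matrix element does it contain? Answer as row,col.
14,0

lane 24→24/4=6, 24 mod 4=0
i=2  r:6+8→14  c:2·0+0→0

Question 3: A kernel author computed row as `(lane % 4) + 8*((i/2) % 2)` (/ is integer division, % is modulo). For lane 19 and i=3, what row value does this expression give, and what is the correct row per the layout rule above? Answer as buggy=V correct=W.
buggy=11 correct=12

`(lane % 4) + 8*((i/2) % 2)`[19,3]⇒11
lane 19⇒19/4=4, 19 mod 4=3
i=3  r:4+8⇒12  c:2·3+1⇒7
row: 11 vs 12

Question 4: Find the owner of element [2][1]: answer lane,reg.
r: 2->gid=2,r8=0  c: 1->tid=0,i&1=1
L=2*4+0=8  i=0*2+1=1

8,1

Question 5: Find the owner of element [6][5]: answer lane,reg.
26,1

r=6->g=6,rb=0  c=5->t=2,b0=1
L=6*4+2=26  i=0*2+1=1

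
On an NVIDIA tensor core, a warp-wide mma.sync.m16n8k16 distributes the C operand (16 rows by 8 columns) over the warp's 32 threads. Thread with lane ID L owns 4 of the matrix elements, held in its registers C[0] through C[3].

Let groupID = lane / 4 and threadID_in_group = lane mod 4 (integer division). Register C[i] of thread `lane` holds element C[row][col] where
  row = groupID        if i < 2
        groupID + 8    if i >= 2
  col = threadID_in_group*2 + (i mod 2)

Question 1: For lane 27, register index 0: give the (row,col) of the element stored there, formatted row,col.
lane 27=>27/4=6, 27 mod 4=3
i=0  r:6+0=>6  c:2·3+0=>6

6,6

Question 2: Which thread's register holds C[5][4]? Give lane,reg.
r: 5->gid=5,r8=0  c: 4->tid=2,i&1=0
L=5*4+2=22  i=0*2+0=0

22,0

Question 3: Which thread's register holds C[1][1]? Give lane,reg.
4,1

r:1=>grp=1,rB=0  c:1=>tig=0,lo=1
L=1*4+0=4  i=0*2+1=1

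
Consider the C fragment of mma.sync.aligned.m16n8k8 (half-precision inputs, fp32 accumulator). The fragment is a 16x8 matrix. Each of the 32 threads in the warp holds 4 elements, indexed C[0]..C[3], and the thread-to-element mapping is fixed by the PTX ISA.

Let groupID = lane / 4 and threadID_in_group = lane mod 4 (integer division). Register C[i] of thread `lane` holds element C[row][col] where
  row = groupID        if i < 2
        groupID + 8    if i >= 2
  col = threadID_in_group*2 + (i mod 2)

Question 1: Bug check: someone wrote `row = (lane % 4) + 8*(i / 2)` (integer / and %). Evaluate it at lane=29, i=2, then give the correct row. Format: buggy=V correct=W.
buggy=9 correct=15

`(lane % 4) + 8*(i / 2)`[29,2]->9
lane 29: g=7 (29/4), t=1 (29%4)
i=2: r=7+8=15, c=1*2+0=2
row: 9 vs 15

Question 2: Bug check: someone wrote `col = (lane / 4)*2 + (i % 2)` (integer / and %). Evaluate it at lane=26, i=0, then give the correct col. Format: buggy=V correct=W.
buggy=12 correct=4

`(lane / 4)*2 + (i % 2)`[26,0]→12
lane 26: G=6 (26/4), T=2 (26%4)
i=0: r=6+0=6, c=2*2+0=4
col: 12 vs 4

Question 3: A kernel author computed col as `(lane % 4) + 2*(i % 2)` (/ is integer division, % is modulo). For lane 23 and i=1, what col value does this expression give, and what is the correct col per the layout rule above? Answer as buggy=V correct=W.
`(lane % 4) + 2*(i % 2)`[23,1]=>5
23: grp=5,tig=3
[1] (5+0,3*2+1) = (5,7)
col: 5 vs 7

buggy=5 correct=7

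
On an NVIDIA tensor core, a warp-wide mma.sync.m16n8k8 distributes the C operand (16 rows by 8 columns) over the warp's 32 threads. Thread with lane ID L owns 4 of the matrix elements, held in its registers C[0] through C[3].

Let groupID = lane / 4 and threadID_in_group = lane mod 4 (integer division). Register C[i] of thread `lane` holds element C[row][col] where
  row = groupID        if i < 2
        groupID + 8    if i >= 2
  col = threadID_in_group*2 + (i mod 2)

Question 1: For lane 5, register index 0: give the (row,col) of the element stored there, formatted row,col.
lane 5: G=1 (5/4), T=1 (5%4)
i=0: r=1+0=1, c=1*2+0=2

1,2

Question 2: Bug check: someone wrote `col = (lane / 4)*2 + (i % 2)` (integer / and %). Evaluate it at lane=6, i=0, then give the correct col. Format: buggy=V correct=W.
`(lane / 4)*2 + (i % 2)`[6,0]⇒2
lane 6⇒6/4=1, 6 mod 4=2
i=0  r:1+0⇒1  c:2·2+0⇒4
col: 2 vs 4

buggy=2 correct=4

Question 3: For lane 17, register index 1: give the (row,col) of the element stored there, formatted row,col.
lane 17: g=4 (17/4), t=1 (17%4)
i=1: r=4+0=4, c=1*2+1=3

4,3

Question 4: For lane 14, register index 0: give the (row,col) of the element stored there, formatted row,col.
3,4

14: G=3,T=2
[0] (3+0,2*2+0) = (3,4)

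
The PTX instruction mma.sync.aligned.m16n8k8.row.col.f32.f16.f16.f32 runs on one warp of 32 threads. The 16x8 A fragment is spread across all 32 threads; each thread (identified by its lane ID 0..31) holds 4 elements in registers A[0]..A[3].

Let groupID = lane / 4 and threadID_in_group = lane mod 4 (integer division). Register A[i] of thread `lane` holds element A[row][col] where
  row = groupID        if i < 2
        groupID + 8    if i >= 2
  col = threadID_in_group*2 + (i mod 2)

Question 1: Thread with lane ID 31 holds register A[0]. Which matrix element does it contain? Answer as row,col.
31: gid=7,tid=3
[0] (7+0,3*2+0) = (7,6)

7,6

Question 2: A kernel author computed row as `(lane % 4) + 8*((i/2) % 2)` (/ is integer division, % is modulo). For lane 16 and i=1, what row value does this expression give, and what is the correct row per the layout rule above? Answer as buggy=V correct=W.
buggy=0 correct=4

`(lane % 4) + 8*((i/2) % 2)`[16,1]->0
lane 16: g=4 (16/4), t=0 (16%4)
i=1: r=4+0=4, c=0*2+1=1
row: 0 vs 4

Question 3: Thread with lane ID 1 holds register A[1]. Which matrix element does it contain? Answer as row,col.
lane 1→1/4=0, 1 mod 4=1
i=1  r:0+0→0  c:2·1+1→3

0,3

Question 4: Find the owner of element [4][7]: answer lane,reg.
r=4->g=4,rb=0  c=7->t=3,b0=1
L=4*4+3=19  i=0*2+1=1

19,1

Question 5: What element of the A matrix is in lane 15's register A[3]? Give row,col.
11,7

L=15→G=15>>2=3, T=15&3=3
[3]→row 3+8=11  col 3·2+1=7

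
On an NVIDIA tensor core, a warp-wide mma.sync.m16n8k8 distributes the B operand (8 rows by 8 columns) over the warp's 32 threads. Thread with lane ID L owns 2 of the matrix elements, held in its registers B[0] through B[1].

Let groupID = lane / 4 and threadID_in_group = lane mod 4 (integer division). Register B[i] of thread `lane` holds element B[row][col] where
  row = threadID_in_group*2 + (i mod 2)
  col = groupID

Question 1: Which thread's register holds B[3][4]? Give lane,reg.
17,1

c:4=>grp=4  r:3=>tig=1,lo=1
L=4*4+1=17  i=1=1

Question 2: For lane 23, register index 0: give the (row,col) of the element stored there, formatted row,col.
lane 23: gr=5 (23/4), th=3 (23%4)
i=0: r=3*2+0=6, c=gr=5

6,5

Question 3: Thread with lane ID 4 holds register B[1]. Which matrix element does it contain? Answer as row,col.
1,1

lane 4=>4/4=1, 4 mod 4=0
i=1  r:2·0+1=>1  c:1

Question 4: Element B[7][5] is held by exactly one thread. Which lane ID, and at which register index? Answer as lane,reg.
c=5⇒gr=5  r=7⇒th=3,odd=1
L=5*4+3=23  i=1=1

23,1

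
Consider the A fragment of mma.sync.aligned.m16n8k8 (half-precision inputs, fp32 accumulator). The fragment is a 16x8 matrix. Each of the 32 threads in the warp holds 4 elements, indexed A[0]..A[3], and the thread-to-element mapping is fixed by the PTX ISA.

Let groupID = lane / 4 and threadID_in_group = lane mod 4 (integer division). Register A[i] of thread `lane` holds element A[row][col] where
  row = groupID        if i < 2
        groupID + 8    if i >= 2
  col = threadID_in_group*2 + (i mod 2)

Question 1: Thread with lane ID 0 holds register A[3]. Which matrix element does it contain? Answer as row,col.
8,1

L=0→G=0>>2=0, T=0&3=0
[3]→row 0+8=8  col 0·2+1=1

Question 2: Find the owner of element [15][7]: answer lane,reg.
r:15=>grp=7,rB=1  c:7=>tig=3,lo=1
L=7*4+3=31  i=1*2+1=3

31,3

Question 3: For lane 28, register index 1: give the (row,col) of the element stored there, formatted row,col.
lane 28: gid=7 (28/4), tid=0 (28%4)
i=1: r=7+0=7, c=0*2+1=1

7,1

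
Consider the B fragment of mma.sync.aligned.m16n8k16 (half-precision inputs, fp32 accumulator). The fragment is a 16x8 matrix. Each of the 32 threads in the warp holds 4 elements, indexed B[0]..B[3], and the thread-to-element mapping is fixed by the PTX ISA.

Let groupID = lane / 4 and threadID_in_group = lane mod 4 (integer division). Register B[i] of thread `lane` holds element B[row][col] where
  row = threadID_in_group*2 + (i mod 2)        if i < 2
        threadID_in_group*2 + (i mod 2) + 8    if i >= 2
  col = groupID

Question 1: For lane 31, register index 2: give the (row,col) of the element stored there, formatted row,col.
lane 31→31/4=7, 31 mod 4=3
i=2  r:2·3+0+8→14  c:7

14,7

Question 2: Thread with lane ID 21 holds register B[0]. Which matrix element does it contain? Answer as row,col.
2,5

L=21→G=21>>2=5, T=21&3=1
[0]→row 1·2+0+0=2  col G=5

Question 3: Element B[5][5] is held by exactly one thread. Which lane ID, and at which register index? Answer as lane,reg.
22,1

c=5⇒gr=5  r=5⇒Rb=0,th=2,odd=1
L=5*4+2=22  i=0*2+1=1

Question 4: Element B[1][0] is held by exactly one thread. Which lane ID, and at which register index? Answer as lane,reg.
c=0→G=0  r=1→rhi=0,T=0,p=1
L=0*4+0=0  i=0*2+1=1

0,1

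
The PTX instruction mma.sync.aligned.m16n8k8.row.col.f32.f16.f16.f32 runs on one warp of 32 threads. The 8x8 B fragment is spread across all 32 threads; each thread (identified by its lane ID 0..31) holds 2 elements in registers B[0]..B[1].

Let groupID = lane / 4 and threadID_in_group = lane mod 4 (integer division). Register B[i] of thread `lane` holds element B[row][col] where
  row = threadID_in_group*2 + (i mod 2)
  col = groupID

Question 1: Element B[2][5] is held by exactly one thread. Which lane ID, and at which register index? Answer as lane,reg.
c=5⇒gr=5  r=2⇒th=1,odd=0
L=5*4+1=21  i=0=0

21,0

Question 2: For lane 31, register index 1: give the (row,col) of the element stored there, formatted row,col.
lane 31: G=7 (31/4), T=3 (31%4)
i=1: r=3*2+1=7, c=G=7

7,7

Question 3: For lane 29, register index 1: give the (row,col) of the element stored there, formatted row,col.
3,7

29: g=7,t=1
[1] (1*2+1,7) = (3,7)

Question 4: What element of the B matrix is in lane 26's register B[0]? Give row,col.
L=26=>grp=26>>2=6, tig=26&3=2
[0]=>row 2·2+0=4  col grp=6

4,6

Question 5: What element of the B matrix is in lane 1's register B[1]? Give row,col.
lane 1: g=0 (1/4), t=1 (1%4)
i=1: r=1*2+1=3, c=g=0

3,0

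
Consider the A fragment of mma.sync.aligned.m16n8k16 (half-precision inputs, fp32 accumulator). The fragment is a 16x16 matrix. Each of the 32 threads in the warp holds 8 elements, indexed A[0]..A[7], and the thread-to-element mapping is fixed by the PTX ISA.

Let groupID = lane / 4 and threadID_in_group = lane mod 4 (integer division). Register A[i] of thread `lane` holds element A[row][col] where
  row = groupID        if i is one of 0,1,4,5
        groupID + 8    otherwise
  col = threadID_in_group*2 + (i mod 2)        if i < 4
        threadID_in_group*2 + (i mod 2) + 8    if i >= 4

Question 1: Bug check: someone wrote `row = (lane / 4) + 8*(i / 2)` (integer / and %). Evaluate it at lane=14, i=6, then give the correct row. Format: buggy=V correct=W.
buggy=27 correct=11

`(lane / 4) + 8*(i / 2)`[14,6]->27
14: gid=3,tid=2
[6] (3+8,2*2+0+8) = (11,12)
row: 27 vs 11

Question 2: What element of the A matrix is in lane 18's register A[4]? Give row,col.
lane 18: gr=4 (18/4), th=2 (18%4)
i=4: r=4+0=4, c=2*2+0+8=12

4,12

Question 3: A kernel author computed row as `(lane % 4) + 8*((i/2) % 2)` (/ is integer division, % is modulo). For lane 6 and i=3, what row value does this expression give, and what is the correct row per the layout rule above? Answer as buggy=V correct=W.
`(lane % 4) + 8*((i/2) % 2)`[6,3]->10
6: g=1,t=2
[3] (1+8,2*2+1+0) = (9,5)
row: 10 vs 9

buggy=10 correct=9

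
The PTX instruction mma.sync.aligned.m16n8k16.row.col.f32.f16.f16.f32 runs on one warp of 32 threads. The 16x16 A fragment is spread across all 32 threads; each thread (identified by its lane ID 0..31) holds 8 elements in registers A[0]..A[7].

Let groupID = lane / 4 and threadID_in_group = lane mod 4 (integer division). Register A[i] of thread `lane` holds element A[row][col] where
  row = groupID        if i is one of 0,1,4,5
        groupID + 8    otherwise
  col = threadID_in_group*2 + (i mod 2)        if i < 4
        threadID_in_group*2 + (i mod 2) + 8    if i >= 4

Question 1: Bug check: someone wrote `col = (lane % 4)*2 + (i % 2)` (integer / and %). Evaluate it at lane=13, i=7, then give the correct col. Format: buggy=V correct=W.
buggy=3 correct=11

`(lane % 4)*2 + (i % 2)`[13,7]→3
lane 13: G=3 (13/4), T=1 (13%4)
i=7: r=3+8=11, c=1*2+1+8=11
col: 3 vs 11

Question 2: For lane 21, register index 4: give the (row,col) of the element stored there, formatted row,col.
lane 21->21/4=5, 21 mod 4=1
i=4  r:5+0->5  c:2·1+0+8->10

5,10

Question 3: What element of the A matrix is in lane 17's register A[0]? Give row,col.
4,2

lane 17: G=4 (17/4), T=1 (17%4)
i=0: r=4+0=4, c=1*2+0+0=2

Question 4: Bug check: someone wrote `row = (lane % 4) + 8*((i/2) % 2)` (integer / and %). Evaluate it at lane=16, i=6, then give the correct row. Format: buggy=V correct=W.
`(lane % 4) + 8*((i/2) % 2)`[16,6]⇒8
lane 16⇒16/4=4, 16 mod 4=0
i=6  r:4+8⇒12  c:2·0+0+8⇒8
row: 8 vs 12

buggy=8 correct=12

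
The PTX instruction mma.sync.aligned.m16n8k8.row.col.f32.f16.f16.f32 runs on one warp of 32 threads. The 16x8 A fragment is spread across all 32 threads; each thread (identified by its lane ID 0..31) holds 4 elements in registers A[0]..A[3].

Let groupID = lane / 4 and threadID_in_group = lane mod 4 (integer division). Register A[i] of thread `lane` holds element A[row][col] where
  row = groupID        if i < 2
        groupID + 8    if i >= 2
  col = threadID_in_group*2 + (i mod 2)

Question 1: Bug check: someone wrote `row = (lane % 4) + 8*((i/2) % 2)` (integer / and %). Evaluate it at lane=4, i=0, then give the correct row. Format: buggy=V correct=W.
`(lane % 4) + 8*((i/2) % 2)`[4,0]->0
lane 4->4/4=1, 4 mod 4=0
i=0  r:1+0->1  c:2·0+0->0
row: 0 vs 1

buggy=0 correct=1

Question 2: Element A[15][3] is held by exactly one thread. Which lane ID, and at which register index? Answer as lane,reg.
r=15→G=7,rhi=1  c=3→T=1,p=1
L=7*4+1=29  i=1*2+1=3

29,3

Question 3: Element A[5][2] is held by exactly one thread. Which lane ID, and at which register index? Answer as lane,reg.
21,0

r: 5->gid=5,r8=0  c: 2->tid=1,i&1=0
L=5*4+1=21  i=0*2+0=0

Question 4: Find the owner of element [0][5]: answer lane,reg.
2,1

r=0→G=0,rhi=0  c=5→T=2,p=1
L=0*4+2=2  i=0*2+1=1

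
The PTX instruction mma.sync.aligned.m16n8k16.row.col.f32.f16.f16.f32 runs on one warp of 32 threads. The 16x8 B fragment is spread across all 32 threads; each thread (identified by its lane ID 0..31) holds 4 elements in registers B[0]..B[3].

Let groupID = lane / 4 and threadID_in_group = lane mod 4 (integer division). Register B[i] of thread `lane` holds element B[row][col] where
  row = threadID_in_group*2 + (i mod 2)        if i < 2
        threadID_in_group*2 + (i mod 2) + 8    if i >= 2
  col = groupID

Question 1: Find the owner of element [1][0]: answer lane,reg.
0,1

c: 0->gid=0  r: 1->r8=0,tid=0,i&1=1
L=0*4+0=0  i=0*2+1=1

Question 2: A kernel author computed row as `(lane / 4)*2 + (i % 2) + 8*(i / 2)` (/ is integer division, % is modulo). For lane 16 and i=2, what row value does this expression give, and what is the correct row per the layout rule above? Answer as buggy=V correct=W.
buggy=16 correct=8

`(lane / 4)*2 + (i % 2) + 8*(i / 2)`[16,2]→16
lane 16: G=4 (16/4), T=0 (16%4)
i=2: r=0*2+0+8=8, c=G=4
row: 16 vs 8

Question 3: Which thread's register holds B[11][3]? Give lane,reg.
c=3→G=3  r=11→rhi=1,T=1,p=1
L=3*4+1=13  i=1*2+1=3

13,3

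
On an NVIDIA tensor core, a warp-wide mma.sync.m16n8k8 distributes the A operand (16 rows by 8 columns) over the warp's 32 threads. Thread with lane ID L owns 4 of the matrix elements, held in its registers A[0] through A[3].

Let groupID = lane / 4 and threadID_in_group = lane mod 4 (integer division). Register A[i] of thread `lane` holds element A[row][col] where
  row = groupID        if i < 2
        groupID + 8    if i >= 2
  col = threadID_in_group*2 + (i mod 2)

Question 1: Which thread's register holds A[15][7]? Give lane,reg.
r:15=>grp=7,rB=1  c:7=>tig=3,lo=1
L=7*4+3=31  i=1*2+1=3

31,3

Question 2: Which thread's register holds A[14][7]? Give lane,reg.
27,3

r: 14->gid=6,r8=1  c: 7->tid=3,i&1=1
L=6*4+3=27  i=1*2+1=3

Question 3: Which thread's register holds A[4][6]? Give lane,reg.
r=4->g=4,rb=0  c=6->t=3,b0=0
L=4*4+3=19  i=0*2+0=0

19,0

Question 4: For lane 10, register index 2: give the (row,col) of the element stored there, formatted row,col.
10,4

lane 10→10/4=2, 10 mod 4=2
i=2  r:2+8→10  c:2·2+0→4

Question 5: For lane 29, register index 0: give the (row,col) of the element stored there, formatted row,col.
7,2

lane 29⇒29/4=7, 29 mod 4=1
i=0  r:7+0⇒7  c:2·1+0⇒2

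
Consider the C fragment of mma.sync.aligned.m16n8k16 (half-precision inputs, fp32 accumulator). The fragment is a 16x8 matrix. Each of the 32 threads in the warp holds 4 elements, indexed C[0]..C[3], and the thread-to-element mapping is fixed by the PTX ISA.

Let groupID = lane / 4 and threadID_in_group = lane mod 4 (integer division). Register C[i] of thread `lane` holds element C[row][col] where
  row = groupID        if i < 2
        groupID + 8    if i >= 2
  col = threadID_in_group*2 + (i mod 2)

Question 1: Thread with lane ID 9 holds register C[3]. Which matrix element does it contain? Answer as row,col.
lane 9: g=2 (9/4), t=1 (9%4)
i=3: r=2+8=10, c=1*2+1=3

10,3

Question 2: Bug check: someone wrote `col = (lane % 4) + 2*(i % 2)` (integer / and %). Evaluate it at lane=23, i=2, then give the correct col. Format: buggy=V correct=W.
`(lane % 4) + 2*(i % 2)`[23,2]→3
lane 23→23/4=5, 23 mod 4=3
i=2  r:5+8→13  c:2·3+0→6
col: 3 vs 6

buggy=3 correct=6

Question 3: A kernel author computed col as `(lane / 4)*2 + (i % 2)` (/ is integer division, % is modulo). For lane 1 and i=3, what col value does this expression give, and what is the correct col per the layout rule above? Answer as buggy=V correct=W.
`(lane / 4)*2 + (i % 2)`[1,3]=>1
lane 1: grp=0 (1/4), tig=1 (1%4)
i=3: r=0+8=8, c=1*2+1=3
col: 1 vs 3

buggy=1 correct=3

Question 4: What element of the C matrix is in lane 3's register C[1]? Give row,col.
3: g=0,t=3
[1] (0+0,3*2+1) = (0,7)

0,7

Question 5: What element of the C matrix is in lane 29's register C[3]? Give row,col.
15,3

29: grp=7,tig=1
[3] (7+8,1*2+1) = (15,3)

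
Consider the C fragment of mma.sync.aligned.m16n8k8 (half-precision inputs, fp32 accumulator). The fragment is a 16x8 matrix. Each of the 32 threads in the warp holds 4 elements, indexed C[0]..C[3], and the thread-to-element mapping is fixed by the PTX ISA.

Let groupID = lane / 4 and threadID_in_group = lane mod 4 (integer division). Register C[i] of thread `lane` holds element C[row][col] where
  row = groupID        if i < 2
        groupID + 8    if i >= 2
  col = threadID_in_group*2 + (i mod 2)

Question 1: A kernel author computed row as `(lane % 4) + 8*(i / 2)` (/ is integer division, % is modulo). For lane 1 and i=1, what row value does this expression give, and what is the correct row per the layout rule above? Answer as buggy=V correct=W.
`(lane % 4) + 8*(i / 2)`[1,1]->1
lane 1: g=0 (1/4), t=1 (1%4)
i=1: r=0+0=0, c=1*2+1=3
row: 1 vs 0

buggy=1 correct=0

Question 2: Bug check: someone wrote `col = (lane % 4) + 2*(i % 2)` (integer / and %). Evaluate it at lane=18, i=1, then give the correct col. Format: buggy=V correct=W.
`(lane % 4) + 2*(i % 2)`[18,1]->4
18: gid=4,tid=2
[1] (4+0,2*2+1) = (4,5)
col: 4 vs 5

buggy=4 correct=5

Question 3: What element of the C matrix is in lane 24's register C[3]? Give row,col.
lane 24: gid=6 (24/4), tid=0 (24%4)
i=3: r=6+8=14, c=0*2+1=1

14,1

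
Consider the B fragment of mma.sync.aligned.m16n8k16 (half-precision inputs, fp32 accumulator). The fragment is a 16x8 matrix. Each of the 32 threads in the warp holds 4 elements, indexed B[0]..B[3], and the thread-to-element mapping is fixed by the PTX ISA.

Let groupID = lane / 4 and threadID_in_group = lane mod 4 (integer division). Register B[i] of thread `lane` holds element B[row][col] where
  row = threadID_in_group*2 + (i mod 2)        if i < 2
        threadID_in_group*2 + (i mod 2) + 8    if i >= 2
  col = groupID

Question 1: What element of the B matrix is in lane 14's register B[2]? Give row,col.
L=14=>grp=14>>2=3, tig=14&3=2
[2]=>row 2·2+0+8=12  col grp=3

12,3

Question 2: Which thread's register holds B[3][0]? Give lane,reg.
1,1

c=0->g=0  r=3->rb=0,t=1,b0=1
L=0*4+1=1  i=0*2+1=1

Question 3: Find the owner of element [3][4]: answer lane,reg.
17,1

c=4→G=4  r=3→rhi=0,T=1,p=1
L=4*4+1=17  i=0*2+1=1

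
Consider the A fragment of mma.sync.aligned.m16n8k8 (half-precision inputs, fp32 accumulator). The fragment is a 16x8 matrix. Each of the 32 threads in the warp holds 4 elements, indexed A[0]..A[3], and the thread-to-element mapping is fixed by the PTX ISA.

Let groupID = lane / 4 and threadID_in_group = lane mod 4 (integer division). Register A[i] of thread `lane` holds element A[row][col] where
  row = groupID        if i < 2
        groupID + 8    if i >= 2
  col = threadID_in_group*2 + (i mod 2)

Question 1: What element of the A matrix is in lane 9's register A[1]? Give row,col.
2,3

lane 9→9/4=2, 9 mod 4=1
i=1  r:2+0→2  c:2·1+1→3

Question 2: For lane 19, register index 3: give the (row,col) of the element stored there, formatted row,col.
lane 19->19/4=4, 19 mod 4=3
i=3  r:4+8->12  c:2·3+1->7

12,7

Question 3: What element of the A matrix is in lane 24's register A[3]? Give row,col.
14,1

lane 24: g=6 (24/4), t=0 (24%4)
i=3: r=6+8=14, c=0*2+1=1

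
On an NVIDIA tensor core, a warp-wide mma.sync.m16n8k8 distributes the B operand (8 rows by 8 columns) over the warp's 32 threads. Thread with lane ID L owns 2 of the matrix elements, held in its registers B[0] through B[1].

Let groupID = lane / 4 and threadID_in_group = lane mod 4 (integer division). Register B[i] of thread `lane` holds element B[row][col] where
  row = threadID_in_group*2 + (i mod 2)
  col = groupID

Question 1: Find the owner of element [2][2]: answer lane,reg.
c=2⇒gr=2  r=2⇒th=1,odd=0
L=2*4+1=9  i=0=0

9,0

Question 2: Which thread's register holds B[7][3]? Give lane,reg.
c:3=>grp=3  r:7=>tig=3,lo=1
L=3*4+3=15  i=1=1

15,1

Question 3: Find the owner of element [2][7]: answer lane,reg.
c=7->g=7  r=2->t=1,b0=0
L=7*4+1=29  i=0=0

29,0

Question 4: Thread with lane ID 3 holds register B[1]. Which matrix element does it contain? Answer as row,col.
7,0

lane 3=>3/4=0, 3 mod 4=3
i=1  r:2·3+1=>7  c:0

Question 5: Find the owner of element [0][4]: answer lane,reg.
c=4⇒gr=4  r=0⇒th=0,odd=0
L=4*4+0=16  i=0=0

16,0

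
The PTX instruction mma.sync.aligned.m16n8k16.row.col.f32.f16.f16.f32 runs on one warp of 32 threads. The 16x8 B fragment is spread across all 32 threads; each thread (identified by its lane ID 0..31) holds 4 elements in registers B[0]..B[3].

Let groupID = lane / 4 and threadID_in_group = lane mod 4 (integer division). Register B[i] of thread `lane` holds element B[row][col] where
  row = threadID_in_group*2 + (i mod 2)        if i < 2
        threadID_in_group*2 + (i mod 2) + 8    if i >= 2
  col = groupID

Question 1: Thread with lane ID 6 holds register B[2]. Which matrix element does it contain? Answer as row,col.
lane 6=>6/4=1, 6 mod 4=2
i=2  r:2·2+0+8=>12  c:1

12,1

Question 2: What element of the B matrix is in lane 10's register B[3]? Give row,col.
L=10->gid=10>>2=2, tid=10&3=2
[3]->row 2·2+1+8=13  col gid=2

13,2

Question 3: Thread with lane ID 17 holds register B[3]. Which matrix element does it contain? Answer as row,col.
lane 17: G=4 (17/4), T=1 (17%4)
i=3: r=1*2+1+8=11, c=G=4

11,4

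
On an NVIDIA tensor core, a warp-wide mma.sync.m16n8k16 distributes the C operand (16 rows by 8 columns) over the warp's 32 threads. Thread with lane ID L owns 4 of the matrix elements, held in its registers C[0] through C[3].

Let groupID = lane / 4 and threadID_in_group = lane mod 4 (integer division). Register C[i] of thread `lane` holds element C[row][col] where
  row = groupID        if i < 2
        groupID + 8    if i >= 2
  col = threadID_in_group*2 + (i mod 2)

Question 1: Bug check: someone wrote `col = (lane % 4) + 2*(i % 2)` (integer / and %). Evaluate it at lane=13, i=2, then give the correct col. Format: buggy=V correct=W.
`(lane % 4) + 2*(i % 2)`[13,2]->1
13: gid=3,tid=1
[2] (3+8,1*2+0) = (11,2)
col: 1 vs 2

buggy=1 correct=2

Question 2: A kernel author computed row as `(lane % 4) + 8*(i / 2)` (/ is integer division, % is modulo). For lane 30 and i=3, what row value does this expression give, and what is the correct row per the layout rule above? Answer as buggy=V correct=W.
buggy=10 correct=15

`(lane % 4) + 8*(i / 2)`[30,3]=>10
lane 30=>30/4=7, 30 mod 4=2
i=3  r:7+8=>15  c:2·2+1=>5
row: 10 vs 15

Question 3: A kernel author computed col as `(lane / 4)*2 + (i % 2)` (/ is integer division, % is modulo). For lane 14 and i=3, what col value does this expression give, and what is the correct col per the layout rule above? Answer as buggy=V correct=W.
buggy=7 correct=5

`(lane / 4)*2 + (i % 2)`[14,3]->7
L=14->gid=14>>2=3, tid=14&3=2
[3]->row 3+8=11  col 2·2+1=5
col: 7 vs 5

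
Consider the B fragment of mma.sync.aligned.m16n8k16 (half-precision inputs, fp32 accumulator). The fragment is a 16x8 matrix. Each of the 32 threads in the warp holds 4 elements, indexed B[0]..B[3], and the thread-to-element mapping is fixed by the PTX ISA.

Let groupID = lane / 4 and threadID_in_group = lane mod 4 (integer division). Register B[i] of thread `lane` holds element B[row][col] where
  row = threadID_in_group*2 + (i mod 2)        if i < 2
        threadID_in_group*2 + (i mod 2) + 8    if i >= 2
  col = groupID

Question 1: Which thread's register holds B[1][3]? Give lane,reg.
c=3→G=3  r=1→rhi=0,T=0,p=1
L=3*4+0=12  i=0*2+1=1

12,1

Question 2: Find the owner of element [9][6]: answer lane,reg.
c=6⇒gr=6  r=9⇒Rb=1,th=0,odd=1
L=6*4+0=24  i=1*2+1=3

24,3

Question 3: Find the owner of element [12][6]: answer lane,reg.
c: 6->gid=6  r: 12->r8=1,tid=2,i&1=0
L=6*4+2=26  i=1*2+0=2

26,2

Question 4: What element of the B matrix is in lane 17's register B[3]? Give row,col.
lane 17: G=4 (17/4), T=1 (17%4)
i=3: r=1*2+1+8=11, c=G=4

11,4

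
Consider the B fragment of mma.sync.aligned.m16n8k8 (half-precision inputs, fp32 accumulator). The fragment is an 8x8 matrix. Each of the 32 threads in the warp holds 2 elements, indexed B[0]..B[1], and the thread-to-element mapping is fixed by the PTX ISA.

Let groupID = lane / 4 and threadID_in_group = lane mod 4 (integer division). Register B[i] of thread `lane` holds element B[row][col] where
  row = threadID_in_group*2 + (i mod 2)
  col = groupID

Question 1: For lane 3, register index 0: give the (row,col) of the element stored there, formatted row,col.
L=3⇒gr=3>>2=0, th=3&3=3
[0]⇒row 3·2+0=6  col gr=0

6,0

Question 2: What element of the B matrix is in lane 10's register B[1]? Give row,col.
lane 10=>10/4=2, 10 mod 4=2
i=1  r:2·2+1=>5  c:2

5,2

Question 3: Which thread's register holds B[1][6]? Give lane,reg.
24,1

c: 6->gid=6  r: 1->tid=0,i&1=1
L=6*4+0=24  i=1=1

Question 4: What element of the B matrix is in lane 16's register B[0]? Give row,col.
0,4

L=16=>grp=16>>2=4, tig=16&3=0
[0]=>row 0·2+0=0  col grp=4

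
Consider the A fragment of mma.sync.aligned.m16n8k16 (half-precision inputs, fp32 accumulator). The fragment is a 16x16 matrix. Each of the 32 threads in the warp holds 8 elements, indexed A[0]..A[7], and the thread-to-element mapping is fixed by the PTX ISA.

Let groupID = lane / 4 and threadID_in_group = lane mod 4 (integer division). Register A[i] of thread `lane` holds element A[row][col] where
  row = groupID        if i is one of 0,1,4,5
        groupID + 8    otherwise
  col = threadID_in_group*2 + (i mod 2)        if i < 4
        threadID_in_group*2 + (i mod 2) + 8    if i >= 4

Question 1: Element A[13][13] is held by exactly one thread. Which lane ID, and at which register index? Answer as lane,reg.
r=13→G=5,rhi=1  c=13→chi=1,T=2,p=1
L=5*4+2=22  i=1*4+1*2+1=7

22,7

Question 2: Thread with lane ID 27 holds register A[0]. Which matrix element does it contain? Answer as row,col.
6,6

lane 27->27/4=6, 27 mod 4=3
i=0  r:6+0->6  c:2·3+0+0->6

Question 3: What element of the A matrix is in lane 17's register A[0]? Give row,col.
17: g=4,t=1
[0] (4+0,1*2+0+0) = (4,2)

4,2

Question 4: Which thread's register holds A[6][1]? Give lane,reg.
r=6→G=6,rhi=0  c=1→chi=0,T=0,p=1
L=6*4+0=24  i=0*4+0*2+1=1

24,1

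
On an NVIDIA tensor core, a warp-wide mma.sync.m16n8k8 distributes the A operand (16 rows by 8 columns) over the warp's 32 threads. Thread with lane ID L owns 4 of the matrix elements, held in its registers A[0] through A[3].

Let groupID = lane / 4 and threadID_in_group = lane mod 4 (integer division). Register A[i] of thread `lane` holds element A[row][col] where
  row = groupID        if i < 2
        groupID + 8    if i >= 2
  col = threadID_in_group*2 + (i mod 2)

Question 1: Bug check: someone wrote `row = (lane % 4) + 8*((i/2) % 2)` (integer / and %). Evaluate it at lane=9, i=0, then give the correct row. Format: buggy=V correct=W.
`(lane % 4) + 8*((i/2) % 2)`[9,0]→1
9: G=2,T=1
[0] (2+0,1*2+0) = (2,2)
row: 1 vs 2

buggy=1 correct=2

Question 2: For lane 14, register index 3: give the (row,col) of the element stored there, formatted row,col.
L=14⇒gr=14>>2=3, th=14&3=2
[3]⇒row 3+8=11  col 2·2+1=5

11,5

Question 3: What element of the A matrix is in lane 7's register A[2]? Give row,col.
lane 7⇒7/4=1, 7 mod 4=3
i=2  r:1+8⇒9  c:2·3+0⇒6

9,6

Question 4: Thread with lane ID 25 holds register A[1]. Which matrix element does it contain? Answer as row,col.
6,3

25: grp=6,tig=1
[1] (6+0,1*2+1) = (6,3)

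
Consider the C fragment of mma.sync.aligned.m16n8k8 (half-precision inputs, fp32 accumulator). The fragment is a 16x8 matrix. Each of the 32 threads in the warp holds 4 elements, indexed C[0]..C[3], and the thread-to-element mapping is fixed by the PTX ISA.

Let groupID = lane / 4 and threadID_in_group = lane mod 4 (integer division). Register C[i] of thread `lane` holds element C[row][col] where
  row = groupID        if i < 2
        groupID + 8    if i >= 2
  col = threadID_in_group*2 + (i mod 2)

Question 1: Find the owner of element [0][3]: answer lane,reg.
1,1

r: 0->gid=0,r8=0  c: 3->tid=1,i&1=1
L=0*4+1=1  i=0*2+1=1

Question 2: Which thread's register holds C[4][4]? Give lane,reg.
r=4⇒gr=4,Rb=0  c=4⇒th=2,odd=0
L=4*4+2=18  i=0*2+0=0

18,0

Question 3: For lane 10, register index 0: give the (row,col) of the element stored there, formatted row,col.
2,4

lane 10: grp=2 (10/4), tig=2 (10%4)
i=0: r=2+0=2, c=2*2+0=4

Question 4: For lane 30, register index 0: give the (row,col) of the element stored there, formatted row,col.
7,4

L=30->gid=30>>2=7, tid=30&3=2
[0]->row 7+0=7  col 2·2+0=4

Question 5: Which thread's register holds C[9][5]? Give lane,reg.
6,3

r=9⇒gr=1,Rb=1  c=5⇒th=2,odd=1
L=1*4+2=6  i=1*2+1=3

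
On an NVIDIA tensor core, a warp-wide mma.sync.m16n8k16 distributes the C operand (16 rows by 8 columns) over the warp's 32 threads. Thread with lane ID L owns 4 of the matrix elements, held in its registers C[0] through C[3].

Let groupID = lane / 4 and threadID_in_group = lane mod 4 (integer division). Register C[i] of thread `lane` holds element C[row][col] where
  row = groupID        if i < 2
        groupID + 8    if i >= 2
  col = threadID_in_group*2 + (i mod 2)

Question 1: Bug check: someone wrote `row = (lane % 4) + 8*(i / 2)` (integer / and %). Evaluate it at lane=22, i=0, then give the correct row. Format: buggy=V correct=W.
buggy=2 correct=5

`(lane % 4) + 8*(i / 2)`[22,0]→2
22: G=5,T=2
[0] (5+0,2*2+0) = (5,4)
row: 2 vs 5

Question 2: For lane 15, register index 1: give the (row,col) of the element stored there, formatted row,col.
3,7

lane 15->15/4=3, 15 mod 4=3
i=1  r:3+0->3  c:2·3+1->7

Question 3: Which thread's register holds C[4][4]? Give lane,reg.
18,0

r=4→G=4,rhi=0  c=4→T=2,p=0
L=4*4+2=18  i=0*2+0=0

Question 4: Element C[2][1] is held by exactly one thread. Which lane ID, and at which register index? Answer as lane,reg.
8,1

r:2=>grp=2,rB=0  c:1=>tig=0,lo=1
L=2*4+0=8  i=0*2+1=1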